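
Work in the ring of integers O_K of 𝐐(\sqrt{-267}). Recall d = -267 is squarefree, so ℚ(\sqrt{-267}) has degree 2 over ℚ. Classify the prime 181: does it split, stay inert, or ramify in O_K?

d = -267 ≡ 1 (mod 4), so O_K = ℤ[(1+√-267)/2] and disc(K) = d = -267.
disc(K) = -267 is not divisible by 181; 181 is unramified.
Legendre symbol by Euler's criterion: (-267/181) ≡ (-267)^90 ≡ 180 (mod 181), i.e. (-267/181) = -1.
Legendre symbol -1 ⇒ 181 is inert.

inert — (181) stays prime in O_K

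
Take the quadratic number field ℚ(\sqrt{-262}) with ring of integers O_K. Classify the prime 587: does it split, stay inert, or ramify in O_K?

d = -262 ≡ 2 (mod 4), so O_K = ℤ[√-262] and disc(K) = 4d = -1048.
Since gcd(587, -1048) = 1 the prime 587 does not ramify.
Euler's criterion: (-262)^293 mod 587 = 586. Thus (-262|587) = -1.
Legendre symbol -1 ⇒ 587 is inert.

p is inert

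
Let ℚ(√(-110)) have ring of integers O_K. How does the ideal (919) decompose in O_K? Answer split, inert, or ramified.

d = -110 ≡ 2 (mod 4), so O_K = ℤ[√-110] and disc(K) = 4d = -440.
disc(K) = -440 is not divisible by 919; 919 is unramified.
(-110/919) = 809^459 mod 919 = 918, giving Legendre symbol -1.
d is a non-residue mod p, hence 919 remains inert in O_K.

remains prime (inert)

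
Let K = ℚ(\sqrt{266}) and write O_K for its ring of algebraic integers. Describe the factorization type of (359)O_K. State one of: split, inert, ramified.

splits completely

d = 266 ≡ 2 (mod 4), so O_K = ℤ[√266] and disc(K) = 4d = 1064.
359 ∤ 1064, so 359 is unramified.
(266/359) = 266^179 mod 359 = 1, giving Legendre symbol 1.
d is a quadratic residue mod p, hence 359 splits in O_K.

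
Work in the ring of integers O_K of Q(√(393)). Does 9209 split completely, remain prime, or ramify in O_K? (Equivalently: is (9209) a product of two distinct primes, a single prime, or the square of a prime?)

Since 393 ≡ 1 mod 4, the ring of integers is ℤ[(1+√393)/2] with discriminant 393.
disc(K) = 393 is not divisible by 9209; 9209 is unramified.
Euler's criterion: 393^4604 mod 9209 = 9208. Thus (393|9209) = -1.
(393/9209) = -1, so 9209 is inert.

remains prime (inert)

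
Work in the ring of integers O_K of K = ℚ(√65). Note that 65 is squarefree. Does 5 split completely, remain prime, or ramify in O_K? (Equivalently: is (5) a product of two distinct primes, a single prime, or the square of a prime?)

Since 65 ≡ 1 mod 4, the ring of integers is ℤ[(1+√65)/2] with discriminant 65.
Ramification test: 5 | 65. The prime 5 ramifies in K.

ramified — (5) = 𝔭²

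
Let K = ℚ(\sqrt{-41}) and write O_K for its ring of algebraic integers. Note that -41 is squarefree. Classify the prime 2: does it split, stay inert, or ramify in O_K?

2 is ramified

d = -41 ≡ 3 (mod 4), so O_K = ℤ[√-41] and disc(K) = 4d = -164.
Ramification test: 2 | -164. The prime 2 ramifies in K.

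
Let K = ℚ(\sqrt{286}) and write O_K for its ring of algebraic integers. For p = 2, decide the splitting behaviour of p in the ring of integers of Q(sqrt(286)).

ramified

d = 286 ≡ 2 (mod 4), so O_K = ℤ[√286] and disc(K) = 4d = 1144.
disc(K) = 1144 = 2·572, so p = 2 is ramified.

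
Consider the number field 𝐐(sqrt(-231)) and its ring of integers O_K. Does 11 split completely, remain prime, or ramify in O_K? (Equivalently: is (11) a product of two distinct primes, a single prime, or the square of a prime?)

d = -231 ≡ 1 (mod 4), so O_K = ℤ[(1+√-231)/2] and disc(K) = d = -231.
disc(K) = -231 = 11·(-21), so p = 11 is ramified.

11 is ramified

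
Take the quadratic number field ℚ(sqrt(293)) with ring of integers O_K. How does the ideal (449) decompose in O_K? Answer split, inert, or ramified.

449 splits in O_K

Since 293 ≡ 1 mod 4, the ring of integers is ℤ[(1+√293)/2] with discriminant 293.
Since gcd(449, 293) = 1 the prime 449 does not ramify.
Euler's criterion: 293^224 mod 449 = 1. Thus (293|449) = 1.
d is a quadratic residue mod p, hence 449 splits in O_K.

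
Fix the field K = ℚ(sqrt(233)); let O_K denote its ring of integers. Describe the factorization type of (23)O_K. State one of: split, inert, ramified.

233 mod 4 = 1, hence disc K = 233 and O_K = ℤ[(1+√233)/2].
disc(K) = 233 is not divisible by 23; 23 is unramified.
Euler's criterion: 233^11 mod 23 = 1. Thus (233|23) = 1.
(233/23) = 1, so 23 splits.

23 splits in O_K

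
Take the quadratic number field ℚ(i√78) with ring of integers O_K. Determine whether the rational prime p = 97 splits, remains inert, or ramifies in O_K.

Since -78 ≢ 1 mod 4, the ring of integers is ℤ[√-78] with discriminant 4·(-78) = -312.
97 ∤ -312, so 97 is unramified.
Compute (-78/97) via Euler: 19^((97-1)/2) mod 97 = 96, so (-78/97) = -1.
Legendre symbol -1 ⇒ 97 is inert.

inert — (97) stays prime in O_K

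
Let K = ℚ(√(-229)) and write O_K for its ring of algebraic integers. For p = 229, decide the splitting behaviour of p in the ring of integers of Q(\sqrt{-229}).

ramified — (229) = 𝔭²

Since -229 ≢ 1 mod 4, the ring of integers is ℤ[√-229] with discriminant 4·(-229) = -916.
229 divides disc(K) = -916, so 229 ramifies.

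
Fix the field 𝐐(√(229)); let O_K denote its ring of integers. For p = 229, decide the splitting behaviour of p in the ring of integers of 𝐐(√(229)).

ramified — (229) = 𝔭²

Since 229 ≡ 1 mod 4, the ring of integers is ℤ[(1+√229)/2] with discriminant 229.
Ramification test: 229 | 229. The prime 229 ramifies in K.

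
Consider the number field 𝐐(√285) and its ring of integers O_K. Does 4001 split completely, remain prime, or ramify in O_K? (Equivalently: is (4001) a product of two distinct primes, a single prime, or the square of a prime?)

inert

Since 285 ≡ 1 mod 4, the ring of integers is ℤ[(1+√285)/2] with discriminant 285.
Since gcd(4001, 285) = 1 the prime 4001 does not ramify.
Compute (285/4001) via Euler: 285^((4001-1)/2) mod 4001 = 4000, so (285/4001) = -1.
(285/4001) = -1, so 4001 is inert.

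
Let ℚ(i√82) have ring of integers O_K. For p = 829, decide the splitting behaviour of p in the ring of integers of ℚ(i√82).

-82 mod 4 = 2, hence disc K = 4·(-82) = -328 and O_K = ℤ[√-82].
Since gcd(829, -328) = 1 the prime 829 does not ramify.
Compute (-82/829) via Euler: 747^((829-1)/2) mod 829 = 828, so (-82/829) = -1.
d is a non-residue mod p, hence 829 remains inert in O_K.

p is inert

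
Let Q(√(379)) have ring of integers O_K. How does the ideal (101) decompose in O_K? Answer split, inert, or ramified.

splits completely

Since 379 ≢ 1 mod 4, the ring of integers is ℤ[√379] with discriminant 4·379 = 1516.
disc(K) = 1516 is not divisible by 101; 101 is unramified.
Euler's criterion: 379^50 mod 101 = 1. Thus (379|101) = 1.
Legendre symbol 1 ⇒ 101 is split.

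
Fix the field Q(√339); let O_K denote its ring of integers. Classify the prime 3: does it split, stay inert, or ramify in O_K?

339 mod 4 = 3, hence disc K = 4·339 = 1356 and O_K = ℤ[√339].
Ramification test: 3 | 1356. The prime 3 ramifies in K.

3 is ramified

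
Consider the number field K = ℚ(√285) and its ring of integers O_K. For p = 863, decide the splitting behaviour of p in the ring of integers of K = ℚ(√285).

285 mod 4 = 1, hence disc K = 285 and O_K = ℤ[(1+√285)/2].
disc(K) = 285 is not divisible by 863; 863 is unramified.
Legendre symbol by Euler's criterion: (285/863) ≡ 285^431 ≡ 862 (mod 863), i.e. (285/863) = -1.
Legendre symbol -1 ⇒ 863 is inert.

remains prime (inert)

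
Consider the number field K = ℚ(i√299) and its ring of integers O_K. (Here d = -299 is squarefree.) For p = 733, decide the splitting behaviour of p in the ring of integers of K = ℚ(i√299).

Since -299 ≡ 1 mod 4, the ring of integers is ℤ[(1+√-299)/2] with discriminant -299.
disc(K) = -299 is not divisible by 733; 733 is unramified.
Compute (-299/733) via Euler: 434^((733-1)/2) mod 733 = 1, so (-299/733) = 1.
(-299/733) = 1, so 733 splits.

split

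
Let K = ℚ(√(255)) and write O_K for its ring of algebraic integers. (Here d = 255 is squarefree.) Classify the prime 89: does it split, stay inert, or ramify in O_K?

255 mod 4 = 3, hence disc K = 4·255 = 1020 and O_K = ℤ[√255].
89 ∤ 1020, so 89 is unramified.
Euler's criterion: 255^44 mod 89 = 88. Thus (255|89) = -1.
Legendre symbol -1 ⇒ 89 is inert.

89 remains inert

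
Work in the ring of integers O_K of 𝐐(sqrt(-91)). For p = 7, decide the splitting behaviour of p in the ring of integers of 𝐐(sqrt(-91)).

d = -91 ≡ 1 (mod 4), so O_K = ℤ[(1+√-91)/2] and disc(K) = d = -91.
disc(K) = -91 = 7·(-13), so p = 7 is ramified.

p ramifies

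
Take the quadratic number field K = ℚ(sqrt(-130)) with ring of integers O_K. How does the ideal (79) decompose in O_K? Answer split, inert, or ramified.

79 remains inert

d = -130 ≡ 2 (mod 4), so O_K = ℤ[√-130] and disc(K) = 4d = -520.
Since gcd(79, -520) = 1 the prime 79 does not ramify.
Legendre symbol by Euler's criterion: (-130/79) ≡ (-130)^39 ≡ 78 (mod 79), i.e. (-130/79) = -1.
d is a non-residue mod p, hence 79 remains inert in O_K.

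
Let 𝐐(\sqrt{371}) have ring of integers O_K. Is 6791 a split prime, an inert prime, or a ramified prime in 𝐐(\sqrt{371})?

inert

371 mod 4 = 3, hence disc K = 4·371 = 1484 and O_K = ℤ[√371].
disc(K) = 1484 is not divisible by 6791; 6791 is unramified.
Euler's criterion: 371^3395 mod 6791 = 6790. Thus (371|6791) = -1.
d is a non-residue mod p, hence 6791 remains inert in O_K.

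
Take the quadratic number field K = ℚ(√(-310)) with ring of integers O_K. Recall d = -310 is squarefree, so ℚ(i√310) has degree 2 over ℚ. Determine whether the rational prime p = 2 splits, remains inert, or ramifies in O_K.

d = -310 ≡ 2 (mod 4), so O_K = ℤ[√-310] and disc(K) = 4d = -1240.
Ramification test: 2 | -1240. The prime 2 ramifies in K.

p ramifies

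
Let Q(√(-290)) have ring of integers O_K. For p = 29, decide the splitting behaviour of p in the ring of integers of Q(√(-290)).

29 is ramified

-290 mod 4 = 2, hence disc K = 4·(-290) = -1160 and O_K = ℤ[√-290].
disc(K) = -1160 = 29·(-40), so p = 29 is ramified.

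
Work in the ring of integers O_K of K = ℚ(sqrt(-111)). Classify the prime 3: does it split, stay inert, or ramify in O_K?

ramified

d = -111 ≡ 1 (mod 4), so O_K = ℤ[(1+√-111)/2] and disc(K) = d = -111.
3 divides disc(K) = -111, so 3 ramifies.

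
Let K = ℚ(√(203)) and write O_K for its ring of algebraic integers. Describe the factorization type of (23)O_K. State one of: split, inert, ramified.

d = 203 ≡ 3 (mod 4), so O_K = ℤ[√203] and disc(K) = 4d = 812.
Since gcd(23, 812) = 1 the prime 23 does not ramify.
Euler's criterion: 203^11 mod 23 = 22. Thus (203|23) = -1.
d is a non-residue mod p, hence 23 remains inert in O_K.

inert — (23) stays prime in O_K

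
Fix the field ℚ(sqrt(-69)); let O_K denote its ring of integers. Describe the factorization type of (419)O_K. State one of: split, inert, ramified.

-69 mod 4 = 3, hence disc K = 4·(-69) = -276 and O_K = ℤ[√-69].
Since gcd(419, -276) = 1 the prime 419 does not ramify.
Legendre symbol by Euler's criterion: (-69/419) ≡ (-69)^209 ≡ 418 (mod 419), i.e. (-69/419) = -1.
d is a non-residue mod p, hence 419 remains inert in O_K.

inert — (419) stays prime in O_K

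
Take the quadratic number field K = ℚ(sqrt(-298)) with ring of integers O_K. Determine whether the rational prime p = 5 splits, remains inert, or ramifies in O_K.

d = -298 ≡ 2 (mod 4), so O_K = ℤ[√-298] and disc(K) = 4d = -1192.
Since gcd(5, -1192) = 1 the prime 5 does not ramify.
Legendre symbol by Euler's criterion: (-298/5) ≡ (-298)^2 ≡ 4 (mod 5), i.e. (-298/5) = -1.
d is a non-residue mod p, hence 5 remains inert in O_K.

remains prime (inert)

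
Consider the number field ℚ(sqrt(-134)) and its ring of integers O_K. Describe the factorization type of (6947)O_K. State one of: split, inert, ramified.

Since -134 ≢ 1 mod 4, the ring of integers is ℤ[√-134] with discriminant 4·(-134) = -536.
disc(K) = -536 is not divisible by 6947; 6947 is unramified.
Compute (-134/6947) via Euler: 6813^((6947-1)/2) mod 6947 = 1, so (-134/6947) = 1.
Legendre symbol 1 ⇒ 6947 is split.

p splits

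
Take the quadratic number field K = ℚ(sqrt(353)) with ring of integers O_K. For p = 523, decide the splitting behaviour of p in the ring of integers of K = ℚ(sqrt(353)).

d = 353 ≡ 1 (mod 4), so O_K = ℤ[(1+√353)/2] and disc(K) = d = 353.
Since gcd(523, 353) = 1 the prime 523 does not ramify.
(353/523) = 353^261 mod 523 = 522, giving Legendre symbol -1.
(353/523) = -1, so 523 is inert.

remains prime (inert)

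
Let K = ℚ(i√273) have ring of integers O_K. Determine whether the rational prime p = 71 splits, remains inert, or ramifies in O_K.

inert

-273 mod 4 = 3, hence disc K = 4·(-273) = -1092 and O_K = ℤ[√-273].
disc(K) = -1092 is not divisible by 71; 71 is unramified.
(-273/71) = 11^35 mod 71 = 70, giving Legendre symbol -1.
Legendre symbol -1 ⇒ 71 is inert.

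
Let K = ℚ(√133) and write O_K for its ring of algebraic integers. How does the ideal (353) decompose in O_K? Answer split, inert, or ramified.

inert — (353) stays prime in O_K

Since 133 ≡ 1 mod 4, the ring of integers is ℤ[(1+√133)/2] with discriminant 133.
Since gcd(353, 133) = 1 the prime 353 does not ramify.
Euler's criterion: 133^176 mod 353 = 352. Thus (133|353) = -1.
d is a non-residue mod p, hence 353 remains inert in O_K.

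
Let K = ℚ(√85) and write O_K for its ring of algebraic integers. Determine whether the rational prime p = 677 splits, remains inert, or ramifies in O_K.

d = 85 ≡ 1 (mod 4), so O_K = ℤ[(1+√85)/2] and disc(K) = d = 85.
disc(K) = 85 is not divisible by 677; 677 is unramified.
Euler's criterion: 85^338 mod 677 = 1. Thus (85|677) = 1.
d is a quadratic residue mod p, hence 677 splits in O_K.

split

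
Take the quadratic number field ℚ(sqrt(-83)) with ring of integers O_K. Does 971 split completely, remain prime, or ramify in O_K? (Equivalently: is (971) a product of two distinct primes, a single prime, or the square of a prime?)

inert

d = -83 ≡ 1 (mod 4), so O_K = ℤ[(1+√-83)/2] and disc(K) = d = -83.
disc(K) = -83 is not divisible by 971; 971 is unramified.
Euler's criterion: (-83)^485 mod 971 = 970. Thus (-83|971) = -1.
d is a non-residue mod p, hence 971 remains inert in O_K.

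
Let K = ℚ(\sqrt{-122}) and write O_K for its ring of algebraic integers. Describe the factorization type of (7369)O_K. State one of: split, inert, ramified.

d = -122 ≡ 2 (mod 4), so O_K = ℤ[√-122] and disc(K) = 4d = -488.
7369 ∤ -488, so 7369 is unramified.
Euler's criterion: (-122)^3684 mod 7369 = 1. Thus (-122|7369) = 1.
Legendre symbol 1 ⇒ 7369 is split.

7369 splits in O_K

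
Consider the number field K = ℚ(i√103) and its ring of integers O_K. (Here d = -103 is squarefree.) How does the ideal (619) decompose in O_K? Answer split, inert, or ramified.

Since -103 ≡ 1 mod 4, the ring of integers is ℤ[(1+√-103)/2] with discriminant -103.
619 ∤ -103, so 619 is unramified.
Compute (-103/619) via Euler: 516^((619-1)/2) mod 619 = 1, so (-103/619) = 1.
d is a quadratic residue mod p, hence 619 splits in O_K.

p splits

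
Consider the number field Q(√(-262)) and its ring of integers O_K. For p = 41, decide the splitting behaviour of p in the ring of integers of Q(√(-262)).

p splits

Since -262 ≢ 1 mod 4, the ring of integers is ℤ[√-262] with discriminant 4·(-262) = -1048.
41 ∤ -1048, so 41 is unramified.
(-262/41) = 25^20 mod 41 = 1, giving Legendre symbol 1.
d is a quadratic residue mod p, hence 41 splits in O_K.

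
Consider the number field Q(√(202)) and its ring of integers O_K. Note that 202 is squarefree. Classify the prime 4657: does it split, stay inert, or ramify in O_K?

d = 202 ≡ 2 (mod 4), so O_K = ℤ[√202] and disc(K) = 4d = 808.
disc(K) = 808 is not divisible by 4657; 4657 is unramified.
(202/4657) = 202^2328 mod 4657 = 4656, giving Legendre symbol -1.
(202/4657) = -1, so 4657 is inert.

inert — (4657) stays prime in O_K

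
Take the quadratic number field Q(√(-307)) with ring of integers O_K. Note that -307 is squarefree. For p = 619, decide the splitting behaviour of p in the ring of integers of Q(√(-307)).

-307 mod 4 = 1, hence disc K = -307 and O_K = ℤ[(1+√-307)/2].
Since gcd(619, -307) = 1 the prime 619 does not ramify.
Euler's criterion: (-307)^309 mod 619 = 618. Thus (-307|619) = -1.
d is a non-residue mod p, hence 619 remains inert in O_K.

619 remains inert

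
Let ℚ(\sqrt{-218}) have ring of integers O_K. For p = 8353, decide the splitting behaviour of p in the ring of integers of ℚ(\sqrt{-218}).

-218 mod 4 = 2, hence disc K = 4·(-218) = -872 and O_K = ℤ[√-218].
8353 ∤ -872, so 8353 is unramified.
Compute (-218/8353) via Euler: 8135^((8353-1)/2) mod 8353 = 8352, so (-218/8353) = -1.
(-218/8353) = -1, so 8353 is inert.

remains prime (inert)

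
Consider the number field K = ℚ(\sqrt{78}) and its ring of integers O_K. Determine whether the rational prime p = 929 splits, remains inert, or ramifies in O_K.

929 splits in O_K

d = 78 ≡ 2 (mod 4), so O_K = ℤ[√78] and disc(K) = 4d = 312.
Since gcd(929, 312) = 1 the prime 929 does not ramify.
Euler's criterion: 78^464 mod 929 = 1. Thus (78|929) = 1.
Legendre symbol 1 ⇒ 929 is split.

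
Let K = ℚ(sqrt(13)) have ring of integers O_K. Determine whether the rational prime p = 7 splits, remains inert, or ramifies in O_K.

Since 13 ≡ 1 mod 4, the ring of integers is ℤ[(1+√13)/2] with discriminant 13.
disc(K) = 13 is not divisible by 7; 7 is unramified.
Compute (13/7) via Euler: 6^((7-1)/2) mod 7 = 6, so (13/7) = -1.
d is a non-residue mod p, hence 7 remains inert in O_K.

inert — (7) stays prime in O_K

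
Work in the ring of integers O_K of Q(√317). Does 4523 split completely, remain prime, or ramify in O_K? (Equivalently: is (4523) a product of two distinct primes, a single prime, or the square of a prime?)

317 mod 4 = 1, hence disc K = 317 and O_K = ℤ[(1+√317)/2].
4523 ∤ 317, so 4523 is unramified.
Legendre symbol by Euler's criterion: (317/4523) ≡ 317^2261 ≡ 1 (mod 4523), i.e. (317/4523) = 1.
Legendre symbol 1 ⇒ 4523 is split.

split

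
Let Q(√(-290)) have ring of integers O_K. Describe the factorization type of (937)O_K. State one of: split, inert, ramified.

Since -290 ≢ 1 mod 4, the ring of integers is ℤ[√-290] with discriminant 4·(-290) = -1160.
937 ∤ -1160, so 937 is unramified.
(-290/937) = 647^468 mod 937 = 936, giving Legendre symbol -1.
(-290/937) = -1, so 937 is inert.

inert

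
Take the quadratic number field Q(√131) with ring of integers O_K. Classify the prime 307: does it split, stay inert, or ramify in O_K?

d = 131 ≡ 3 (mod 4), so O_K = ℤ[√131] and disc(K) = 4d = 524.
disc(K) = 524 is not divisible by 307; 307 is unramified.
(131/307) = 131^153 mod 307 = 306, giving Legendre symbol -1.
(131/307) = -1, so 307 is inert.

inert — (307) stays prime in O_K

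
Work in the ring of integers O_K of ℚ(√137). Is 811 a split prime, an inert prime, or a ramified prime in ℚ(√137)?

d = 137 ≡ 1 (mod 4), so O_K = ℤ[(1+√137)/2] and disc(K) = d = 137.
811 ∤ 137, so 811 is unramified.
Euler's criterion: 137^405 mod 811 = 1. Thus (137|811) = 1.
Legendre symbol 1 ⇒ 811 is split.

split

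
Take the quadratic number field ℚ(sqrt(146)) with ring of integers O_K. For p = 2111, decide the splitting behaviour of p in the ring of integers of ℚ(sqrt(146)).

split — (2111) = 𝔭₁𝔭₂ with 𝔭₁ ≠ 𝔭₂

146 mod 4 = 2, hence disc K = 4·146 = 584 and O_K = ℤ[√146].
Since gcd(2111, 584) = 1 the prime 2111 does not ramify.
Legendre symbol by Euler's criterion: (146/2111) ≡ 146^1055 ≡ 1 (mod 2111), i.e. (146/2111) = 1.
(146/2111) = 1, so 2111 splits.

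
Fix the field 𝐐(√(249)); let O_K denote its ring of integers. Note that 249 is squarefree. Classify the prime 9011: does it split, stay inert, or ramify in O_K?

Since 249 ≡ 1 mod 4, the ring of integers is ℤ[(1+√249)/2] with discriminant 249.
Since gcd(9011, 249) = 1 the prime 9011 does not ramify.
Compute (249/9011) via Euler: 249^((9011-1)/2) mod 9011 = 1, so (249/9011) = 1.
d is a quadratic residue mod p, hence 9011 splits in O_K.

split — (9011) = 𝔭₁𝔭₂ with 𝔭₁ ≠ 𝔭₂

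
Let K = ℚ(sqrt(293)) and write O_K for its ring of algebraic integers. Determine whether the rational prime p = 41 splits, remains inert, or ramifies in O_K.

d = 293 ≡ 1 (mod 4), so O_K = ℤ[(1+√293)/2] and disc(K) = d = 293.
41 ∤ 293, so 41 is unramified.
(293/41) = 6^20 mod 41 = 40, giving Legendre symbol -1.
d is a non-residue mod p, hence 41 remains inert in O_K.

remains prime (inert)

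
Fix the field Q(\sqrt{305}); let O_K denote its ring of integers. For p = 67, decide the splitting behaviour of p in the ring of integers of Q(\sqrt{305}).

d = 305 ≡ 1 (mod 4), so O_K = ℤ[(1+√305)/2] and disc(K) = d = 305.
disc(K) = 305 is not divisible by 67; 67 is unramified.
Compute (305/67) via Euler: 37^((67-1)/2) mod 67 = 1, so (305/67) = 1.
d is a quadratic residue mod p, hence 67 splits in O_K.

67 splits in O_K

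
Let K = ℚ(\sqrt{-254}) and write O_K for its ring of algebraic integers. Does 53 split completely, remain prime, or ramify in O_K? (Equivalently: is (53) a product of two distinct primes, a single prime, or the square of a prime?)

Since -254 ≢ 1 mod 4, the ring of integers is ℤ[√-254] with discriminant 4·(-254) = -1016.
disc(K) = -1016 is not divisible by 53; 53 is unramified.
Euler's criterion: (-254)^26 mod 53 = 1. Thus (-254|53) = 1.
d is a quadratic residue mod p, hence 53 splits in O_K.

53 splits in O_K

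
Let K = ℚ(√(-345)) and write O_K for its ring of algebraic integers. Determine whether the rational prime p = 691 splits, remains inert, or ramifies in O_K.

p is inert

d = -345 ≡ 3 (mod 4), so O_K = ℤ[√-345] and disc(K) = 4d = -1380.
Since gcd(691, -1380) = 1 the prime 691 does not ramify.
Euler's criterion: (-345)^345 mod 691 = 690. Thus (-345|691) = -1.
(-345/691) = -1, so 691 is inert.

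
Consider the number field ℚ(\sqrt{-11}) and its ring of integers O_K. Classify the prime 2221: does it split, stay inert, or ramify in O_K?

inert — (2221) stays prime in O_K

d = -11 ≡ 1 (mod 4), so O_K = ℤ[(1+√-11)/2] and disc(K) = d = -11.
disc(K) = -11 is not divisible by 2221; 2221 is unramified.
Euler's criterion: (-11)^1110 mod 2221 = 2220. Thus (-11|2221) = -1.
d is a non-residue mod p, hence 2221 remains inert in O_K.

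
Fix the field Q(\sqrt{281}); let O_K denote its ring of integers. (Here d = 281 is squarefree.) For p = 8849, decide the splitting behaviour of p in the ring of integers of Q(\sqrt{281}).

Since 281 ≡ 1 mod 4, the ring of integers is ℤ[(1+√281)/2] with discriminant 281.
Since gcd(8849, 281) = 1 the prime 8849 does not ramify.
Compute (281/8849) via Euler: 281^((8849-1)/2) mod 8849 = 1, so (281/8849) = 1.
(281/8849) = 1, so 8849 splits.

split — (8849) = 𝔭₁𝔭₂ with 𝔭₁ ≠ 𝔭₂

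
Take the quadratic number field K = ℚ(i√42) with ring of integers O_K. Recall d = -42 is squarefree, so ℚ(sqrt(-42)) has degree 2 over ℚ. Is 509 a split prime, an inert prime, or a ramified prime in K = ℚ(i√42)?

509 remains inert

d = -42 ≡ 2 (mod 4), so O_K = ℤ[√-42] and disc(K) = 4d = -168.
509 ∤ -168, so 509 is unramified.
Euler's criterion: (-42)^254 mod 509 = 508. Thus (-42|509) = -1.
(-42/509) = -1, so 509 is inert.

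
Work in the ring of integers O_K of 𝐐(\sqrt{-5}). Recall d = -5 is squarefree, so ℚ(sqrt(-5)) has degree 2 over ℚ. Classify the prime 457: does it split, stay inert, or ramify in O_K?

Since -5 ≢ 1 mod 4, the ring of integers is ℤ[√-5] with discriminant 4·(-5) = -20.
disc(K) = -20 is not divisible by 457; 457 is unramified.
Euler's criterion: (-5)^228 mod 457 = 456. Thus (-5|457) = -1.
Legendre symbol -1 ⇒ 457 is inert.

p is inert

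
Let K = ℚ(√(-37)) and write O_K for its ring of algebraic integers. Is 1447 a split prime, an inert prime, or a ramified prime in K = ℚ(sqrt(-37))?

d = -37 ≡ 3 (mod 4), so O_K = ℤ[√-37] and disc(K) = 4d = -148.
disc(K) = -148 is not divisible by 1447; 1447 is unramified.
(-37/1447) = 1410^723 mod 1447 = 1446, giving Legendre symbol -1.
d is a non-residue mod p, hence 1447 remains inert in O_K.

inert — (1447) stays prime in O_K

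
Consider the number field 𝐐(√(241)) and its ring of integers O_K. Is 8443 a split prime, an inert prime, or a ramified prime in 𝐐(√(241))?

split

Since 241 ≡ 1 mod 4, the ring of integers is ℤ[(1+√241)/2] with discriminant 241.
Since gcd(8443, 241) = 1 the prime 8443 does not ramify.
Legendre symbol by Euler's criterion: (241/8443) ≡ 241^4221 ≡ 1 (mod 8443), i.e. (241/8443) = 1.
(241/8443) = 1, so 8443 splits.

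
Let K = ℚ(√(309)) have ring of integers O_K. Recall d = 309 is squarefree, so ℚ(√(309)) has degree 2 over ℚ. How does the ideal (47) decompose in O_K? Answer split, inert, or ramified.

p splits

Since 309 ≡ 1 mod 4, the ring of integers is ℤ[(1+√309)/2] with discriminant 309.
47 ∤ 309, so 47 is unramified.
Compute (309/47) via Euler: 27^((47-1)/2) mod 47 = 1, so (309/47) = 1.
(309/47) = 1, so 47 splits.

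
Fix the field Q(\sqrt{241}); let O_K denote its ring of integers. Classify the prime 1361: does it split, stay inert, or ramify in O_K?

remains prime (inert)

241 mod 4 = 1, hence disc K = 241 and O_K = ℤ[(1+√241)/2].
1361 ∤ 241, so 1361 is unramified.
(241/1361) = 241^680 mod 1361 = 1360, giving Legendre symbol -1.
(241/1361) = -1, so 1361 is inert.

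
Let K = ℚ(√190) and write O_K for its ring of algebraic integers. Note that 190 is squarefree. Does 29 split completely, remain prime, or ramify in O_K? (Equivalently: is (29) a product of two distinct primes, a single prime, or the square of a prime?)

Since 190 ≢ 1 mod 4, the ring of integers is ℤ[√190] with discriminant 4·190 = 760.
disc(K) = 760 is not divisible by 29; 29 is unramified.
Euler's criterion: 190^14 mod 29 = 1. Thus (190|29) = 1.
Legendre symbol 1 ⇒ 29 is split.

split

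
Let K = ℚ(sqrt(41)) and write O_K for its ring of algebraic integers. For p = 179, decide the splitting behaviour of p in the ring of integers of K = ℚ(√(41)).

Since 41 ≡ 1 mod 4, the ring of integers is ℤ[(1+√41)/2] with discriminant 41.
179 ∤ 41, so 179 is unramified.
Legendre symbol by Euler's criterion: (41/179) ≡ 41^89 ≡ 178 (mod 179), i.e. (41/179) = -1.
Legendre symbol -1 ⇒ 179 is inert.

inert — (179) stays prime in O_K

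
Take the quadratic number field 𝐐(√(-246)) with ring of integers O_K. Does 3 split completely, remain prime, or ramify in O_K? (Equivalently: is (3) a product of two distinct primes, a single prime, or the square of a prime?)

d = -246 ≡ 2 (mod 4), so O_K = ℤ[√-246] and disc(K) = 4d = -984.
3 divides disc(K) = -984, so 3 ramifies.

3 is ramified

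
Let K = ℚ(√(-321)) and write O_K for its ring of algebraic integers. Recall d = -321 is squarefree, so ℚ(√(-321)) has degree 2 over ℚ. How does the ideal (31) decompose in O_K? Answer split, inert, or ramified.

d = -321 ≡ 3 (mod 4), so O_K = ℤ[√-321] and disc(K) = 4d = -1284.
31 ∤ -1284, so 31 is unramified.
Legendre symbol by Euler's criterion: (-321/31) ≡ (-321)^15 ≡ 1 (mod 31), i.e. (-321/31) = 1.
(-321/31) = 1, so 31 splits.

split — (31) = 𝔭₁𝔭₂ with 𝔭₁ ≠ 𝔭₂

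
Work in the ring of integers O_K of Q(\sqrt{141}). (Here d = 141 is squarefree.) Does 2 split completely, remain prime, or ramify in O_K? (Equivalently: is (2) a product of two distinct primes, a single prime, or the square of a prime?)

141 mod 4 = 1, hence disc K = 141 and O_K = ℤ[(1+√141)/2].
2 ∤ 141, so 2 is unramified.
d ≡ 5 (mod 8); the supplementary law gives 2 inert.

inert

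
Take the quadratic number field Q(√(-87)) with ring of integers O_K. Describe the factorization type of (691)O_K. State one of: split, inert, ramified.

-87 mod 4 = 1, hence disc K = -87 and O_K = ℤ[(1+√-87)/2].
Since gcd(691, -87) = 1 the prime 691 does not ramify.
Legendre symbol by Euler's criterion: (-87/691) ≡ (-87)^345 ≡ 1 (mod 691), i.e. (-87/691) = 1.
d is a quadratic residue mod p, hence 691 splits in O_K.

691 splits in O_K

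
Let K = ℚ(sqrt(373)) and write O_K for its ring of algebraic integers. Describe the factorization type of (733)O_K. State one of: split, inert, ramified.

split — (733) = 𝔭₁𝔭₂ with 𝔭₁ ≠ 𝔭₂

Since 373 ≡ 1 mod 4, the ring of integers is ℤ[(1+√373)/2] with discriminant 373.
disc(K) = 373 is not divisible by 733; 733 is unramified.
Euler's criterion: 373^366 mod 733 = 1. Thus (373|733) = 1.
Legendre symbol 1 ⇒ 733 is split.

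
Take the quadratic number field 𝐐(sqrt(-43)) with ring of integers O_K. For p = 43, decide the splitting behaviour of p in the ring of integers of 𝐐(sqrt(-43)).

-43 mod 4 = 1, hence disc K = -43 and O_K = ℤ[(1+√-43)/2].
43 divides disc(K) = -43, so 43 ramifies.

43 is ramified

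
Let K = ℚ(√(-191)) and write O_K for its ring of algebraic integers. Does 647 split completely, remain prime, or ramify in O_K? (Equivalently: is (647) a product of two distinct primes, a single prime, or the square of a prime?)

d = -191 ≡ 1 (mod 4), so O_K = ℤ[(1+√-191)/2] and disc(K) = d = -191.
Since gcd(647, -191) = 1 the prime 647 does not ramify.
Euler's criterion: (-191)^323 mod 647 = 646. Thus (-191|647) = -1.
Legendre symbol -1 ⇒ 647 is inert.

remains prime (inert)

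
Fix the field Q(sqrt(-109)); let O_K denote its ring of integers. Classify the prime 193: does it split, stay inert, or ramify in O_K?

Since -109 ≢ 1 mod 4, the ring of integers is ℤ[√-109] with discriminant 4·(-109) = -436.
disc(K) = -436 is not divisible by 193; 193 is unramified.
Legendre symbol by Euler's criterion: (-109/193) ≡ (-109)^96 ≡ 1 (mod 193), i.e. (-109/193) = 1.
d is a quadratic residue mod p, hence 193 splits in O_K.

p splits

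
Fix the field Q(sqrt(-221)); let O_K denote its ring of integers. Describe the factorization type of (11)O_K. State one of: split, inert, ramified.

inert

d = -221 ≡ 3 (mod 4), so O_K = ℤ[√-221] and disc(K) = 4d = -884.
11 ∤ -884, so 11 is unramified.
(-221/11) = 10^5 mod 11 = 10, giving Legendre symbol -1.
Legendre symbol -1 ⇒ 11 is inert.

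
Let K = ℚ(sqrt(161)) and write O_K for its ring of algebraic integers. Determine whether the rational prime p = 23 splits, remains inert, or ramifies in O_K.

d = 161 ≡ 1 (mod 4), so O_K = ℤ[(1+√161)/2] and disc(K) = d = 161.
Ramification test: 23 | 161. The prime 23 ramifies in K.

23 is ramified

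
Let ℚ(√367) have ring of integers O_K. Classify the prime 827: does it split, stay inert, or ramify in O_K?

367 mod 4 = 3, hence disc K = 4·367 = 1468 and O_K = ℤ[√367].
827 ∤ 1468, so 827 is unramified.
Euler's criterion: 367^413 mod 827 = 1. Thus (367|827) = 1.
(367/827) = 1, so 827 splits.

827 splits in O_K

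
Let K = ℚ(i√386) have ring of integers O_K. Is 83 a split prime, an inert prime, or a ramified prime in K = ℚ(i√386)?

-386 mod 4 = 2, hence disc K = 4·(-386) = -1544 and O_K = ℤ[√-386].
disc(K) = -1544 is not divisible by 83; 83 is unramified.
Compute (-386/83) via Euler: 29^((83-1)/2) mod 83 = 1, so (-386/83) = 1.
(-386/83) = 1, so 83 splits.

83 splits in O_K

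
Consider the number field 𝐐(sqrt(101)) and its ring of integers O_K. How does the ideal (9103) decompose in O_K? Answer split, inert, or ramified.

split — (9103) = 𝔭₁𝔭₂ with 𝔭₁ ≠ 𝔭₂

101 mod 4 = 1, hence disc K = 101 and O_K = ℤ[(1+√101)/2].
Since gcd(9103, 101) = 1 the prime 9103 does not ramify.
Euler's criterion: 101^4551 mod 9103 = 1. Thus (101|9103) = 1.
Legendre symbol 1 ⇒ 9103 is split.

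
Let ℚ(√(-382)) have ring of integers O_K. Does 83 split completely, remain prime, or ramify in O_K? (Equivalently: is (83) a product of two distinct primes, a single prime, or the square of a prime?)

splits completely

-382 mod 4 = 2, hence disc K = 4·(-382) = -1528 and O_K = ℤ[√-382].
disc(K) = -1528 is not divisible by 83; 83 is unramified.
Compute (-382/83) via Euler: 33^((83-1)/2) mod 83 = 1, so (-382/83) = 1.
(-382/83) = 1, so 83 splits.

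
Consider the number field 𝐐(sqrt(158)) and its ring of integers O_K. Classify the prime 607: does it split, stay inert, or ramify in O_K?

d = 158 ≡ 2 (mod 4), so O_K = ℤ[√158] and disc(K) = 4d = 632.
607 ∤ 632, so 607 is unramified.
Compute (158/607) via Euler: 158^((607-1)/2) mod 607 = 1, so (158/607) = 1.
Legendre symbol 1 ⇒ 607 is split.

607 splits in O_K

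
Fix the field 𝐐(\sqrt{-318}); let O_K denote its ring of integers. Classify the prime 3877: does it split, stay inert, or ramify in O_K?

-318 mod 4 = 2, hence disc K = 4·(-318) = -1272 and O_K = ℤ[√-318].
3877 ∤ -1272, so 3877 is unramified.
Legendre symbol by Euler's criterion: (-318/3877) ≡ (-318)^1938 ≡ 1 (mod 3877), i.e. (-318/3877) = 1.
d is a quadratic residue mod p, hence 3877 splits in O_K.

split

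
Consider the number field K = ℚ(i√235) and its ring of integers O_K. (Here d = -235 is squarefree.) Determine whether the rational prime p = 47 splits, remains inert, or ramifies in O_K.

p ramifies

Since -235 ≡ 1 mod 4, the ring of integers is ℤ[(1+√-235)/2] with discriminant -235.
Ramification test: 47 | -235. The prime 47 ramifies in K.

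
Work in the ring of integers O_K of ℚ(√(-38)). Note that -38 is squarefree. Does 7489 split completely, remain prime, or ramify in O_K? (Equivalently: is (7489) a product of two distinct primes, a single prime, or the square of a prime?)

d = -38 ≡ 2 (mod 4), so O_K = ℤ[√-38] and disc(K) = 4d = -152.
7489 ∤ -152, so 7489 is unramified.
Compute (-38/7489) via Euler: 7451^((7489-1)/2) mod 7489 = 7488, so (-38/7489) = -1.
Legendre symbol -1 ⇒ 7489 is inert.

remains prime (inert)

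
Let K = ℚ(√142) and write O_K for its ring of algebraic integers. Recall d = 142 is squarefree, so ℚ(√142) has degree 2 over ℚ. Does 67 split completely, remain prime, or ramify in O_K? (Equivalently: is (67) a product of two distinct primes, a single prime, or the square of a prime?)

inert

142 mod 4 = 2, hence disc K = 4·142 = 568 and O_K = ℤ[√142].
Since gcd(67, 568) = 1 the prime 67 does not ramify.
(142/67) = 8^33 mod 67 = 66, giving Legendre symbol -1.
Legendre symbol -1 ⇒ 67 is inert.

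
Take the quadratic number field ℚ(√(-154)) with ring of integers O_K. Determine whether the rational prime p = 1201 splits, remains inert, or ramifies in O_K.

1201 remains inert

-154 mod 4 = 2, hence disc K = 4·(-154) = -616 and O_K = ℤ[√-154].
disc(K) = -616 is not divisible by 1201; 1201 is unramified.
(-154/1201) = 1047^600 mod 1201 = 1200, giving Legendre symbol -1.
Legendre symbol -1 ⇒ 1201 is inert.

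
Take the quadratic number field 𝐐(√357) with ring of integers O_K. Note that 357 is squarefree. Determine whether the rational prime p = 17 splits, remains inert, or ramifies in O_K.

ramified — (17) = 𝔭²

d = 357 ≡ 1 (mod 4), so O_K = ℤ[(1+√357)/2] and disc(K) = d = 357.
17 divides disc(K) = 357, so 17 ramifies.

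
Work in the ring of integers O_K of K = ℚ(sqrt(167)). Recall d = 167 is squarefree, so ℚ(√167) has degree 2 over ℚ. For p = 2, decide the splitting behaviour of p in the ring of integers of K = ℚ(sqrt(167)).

ramified

d = 167 ≡ 3 (mod 4), so O_K = ℤ[√167] and disc(K) = 4d = 668.
Ramification test: 2 | 668. The prime 2 ramifies in K.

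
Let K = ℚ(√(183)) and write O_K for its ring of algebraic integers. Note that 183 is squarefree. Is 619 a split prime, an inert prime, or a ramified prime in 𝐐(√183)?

183 mod 4 = 3, hence disc K = 4·183 = 732 and O_K = ℤ[√183].
Since gcd(619, 732) = 1 the prime 619 does not ramify.
Compute (183/619) via Euler: 183^((619-1)/2) mod 619 = 618, so (183/619) = -1.
(183/619) = -1, so 619 is inert.

remains prime (inert)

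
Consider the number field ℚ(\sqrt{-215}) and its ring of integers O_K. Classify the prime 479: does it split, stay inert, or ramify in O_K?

splits completely

d = -215 ≡ 1 (mod 4), so O_K = ℤ[(1+√-215)/2] and disc(K) = d = -215.
Since gcd(479, -215) = 1 the prime 479 does not ramify.
Legendre symbol by Euler's criterion: (-215/479) ≡ (-215)^239 ≡ 1 (mod 479), i.e. (-215/479) = 1.
d is a quadratic residue mod p, hence 479 splits in O_K.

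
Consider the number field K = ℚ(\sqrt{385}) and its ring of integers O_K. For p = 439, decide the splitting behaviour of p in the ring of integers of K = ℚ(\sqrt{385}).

Since 385 ≡ 1 mod 4, the ring of integers is ℤ[(1+√385)/2] with discriminant 385.
439 ∤ 385, so 439 is unramified.
Euler's criterion: 385^219 mod 439 = 1. Thus (385|439) = 1.
(385/439) = 1, so 439 splits.

439 splits in O_K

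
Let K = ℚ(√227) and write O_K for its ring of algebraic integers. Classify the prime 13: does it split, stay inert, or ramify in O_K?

d = 227 ≡ 3 (mod 4), so O_K = ℤ[√227] and disc(K) = 4d = 908.
13 ∤ 908, so 13 is unramified.
(227/13) = 6^6 mod 13 = 12, giving Legendre symbol -1.
(227/13) = -1, so 13 is inert.

inert — (13) stays prime in O_K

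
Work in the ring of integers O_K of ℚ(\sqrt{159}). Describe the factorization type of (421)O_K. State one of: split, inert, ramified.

Since 159 ≢ 1 mod 4, the ring of integers is ℤ[√159] with discriminant 4·159 = 636.
421 ∤ 636, so 421 is unramified.
(159/421) = 159^210 mod 421 = 420, giving Legendre symbol -1.
Legendre symbol -1 ⇒ 421 is inert.

inert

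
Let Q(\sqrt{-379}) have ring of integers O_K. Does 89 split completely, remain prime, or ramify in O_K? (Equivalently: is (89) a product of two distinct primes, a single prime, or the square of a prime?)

d = -379 ≡ 1 (mod 4), so O_K = ℤ[(1+√-379)/2] and disc(K) = d = -379.
Since gcd(89, -379) = 1 the prime 89 does not ramify.
Legendre symbol by Euler's criterion: (-379/89) ≡ (-379)^44 ≡ 88 (mod 89), i.e. (-379/89) = -1.
Legendre symbol -1 ⇒ 89 is inert.

remains prime (inert)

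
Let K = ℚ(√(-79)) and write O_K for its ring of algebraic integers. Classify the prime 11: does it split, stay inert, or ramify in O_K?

p splits

-79 mod 4 = 1, hence disc K = -79 and O_K = ℤ[(1+√-79)/2].
disc(K) = -79 is not divisible by 11; 11 is unramified.
Legendre symbol by Euler's criterion: (-79/11) ≡ (-79)^5 ≡ 1 (mod 11), i.e. (-79/11) = 1.
(-79/11) = 1, so 11 splits.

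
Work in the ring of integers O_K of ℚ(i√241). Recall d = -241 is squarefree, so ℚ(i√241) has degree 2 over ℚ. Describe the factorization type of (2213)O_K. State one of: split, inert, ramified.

d = -241 ≡ 3 (mod 4), so O_K = ℤ[√-241] and disc(K) = 4d = -964.
disc(K) = -964 is not divisible by 2213; 2213 is unramified.
Legendre symbol by Euler's criterion: (-241/2213) ≡ (-241)^1106 ≡ 2212 (mod 2213), i.e. (-241/2213) = -1.
d is a non-residue mod p, hence 2213 remains inert in O_K.

inert — (2213) stays prime in O_K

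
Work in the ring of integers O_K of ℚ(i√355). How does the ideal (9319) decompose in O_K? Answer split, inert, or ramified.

9319 splits in O_K

Since -355 ≡ 1 mod 4, the ring of integers is ℤ[(1+√-355)/2] with discriminant -355.
disc(K) = -355 is not divisible by 9319; 9319 is unramified.
Legendre symbol by Euler's criterion: (-355/9319) ≡ (-355)^4659 ≡ 1 (mod 9319), i.e. (-355/9319) = 1.
d is a quadratic residue mod p, hence 9319 splits in O_K.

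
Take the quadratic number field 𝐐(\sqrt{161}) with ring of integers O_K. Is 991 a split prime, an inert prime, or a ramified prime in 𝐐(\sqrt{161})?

161 mod 4 = 1, hence disc K = 161 and O_K = ℤ[(1+√161)/2].
991 ∤ 161, so 991 is unramified.
Euler's criterion: 161^495 mod 991 = 1. Thus (161|991) = 1.
Legendre symbol 1 ⇒ 991 is split.

991 splits in O_K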